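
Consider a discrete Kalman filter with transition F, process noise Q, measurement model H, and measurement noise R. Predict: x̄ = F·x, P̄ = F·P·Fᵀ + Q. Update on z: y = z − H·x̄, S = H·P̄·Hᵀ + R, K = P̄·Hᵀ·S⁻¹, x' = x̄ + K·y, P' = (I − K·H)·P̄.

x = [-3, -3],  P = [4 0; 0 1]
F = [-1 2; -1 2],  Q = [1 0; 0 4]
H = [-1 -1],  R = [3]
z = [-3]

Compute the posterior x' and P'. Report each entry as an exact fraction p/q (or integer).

x̄ = F·x = [-3, -3]
P̄ = F·P·Fᵀ + Q = [9 8; 8 12]
y = z − H·x̄ = [-9]
S = H·P̄·Hᵀ + R = [40]
K = P̄·Hᵀ·S⁻¹ = [-17/40; -1/2]
x' = x̄ + K·y = [33/40, 3/2]
P' = (I − K·H)·P̄ = [71/40 -1/2; -1/2 2]

x' = [33/40, 3/2]
P' = [71/40 -1/2; -1/2 2]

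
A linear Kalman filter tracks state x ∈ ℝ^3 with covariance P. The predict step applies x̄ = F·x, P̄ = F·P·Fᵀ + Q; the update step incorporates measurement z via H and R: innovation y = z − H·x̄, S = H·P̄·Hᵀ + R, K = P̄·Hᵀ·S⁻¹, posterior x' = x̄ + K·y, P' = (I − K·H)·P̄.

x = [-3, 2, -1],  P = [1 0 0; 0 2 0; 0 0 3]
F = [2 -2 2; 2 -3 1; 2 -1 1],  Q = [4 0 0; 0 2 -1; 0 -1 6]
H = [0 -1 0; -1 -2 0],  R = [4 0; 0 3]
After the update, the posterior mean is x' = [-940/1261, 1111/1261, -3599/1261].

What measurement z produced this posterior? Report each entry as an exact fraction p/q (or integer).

x̄ = F·x = [-12, -13, -9]
P̄ = F·P·Fᵀ + Q = [28 22 14; 22 27 12; 14 12 15]
S = H·P̄·Hᵀ + R = [31 76; 76 227]
K = P̄·Hᵀ·S⁻¹ = [478/1261 -560/1261; -353/1261 -304/1261; 164/1261 -266/1261]
x' − x̄ = [14192/1261, 17504/1261, 7750/1261] = K·y
y = (KᵀK)⁻¹·Kᵀ·(x' − x̄) = [-16, -39]
z = y + H·x̄ = [-16, -39] + [13, 38] = [-3, -1]

z = [-3, -1]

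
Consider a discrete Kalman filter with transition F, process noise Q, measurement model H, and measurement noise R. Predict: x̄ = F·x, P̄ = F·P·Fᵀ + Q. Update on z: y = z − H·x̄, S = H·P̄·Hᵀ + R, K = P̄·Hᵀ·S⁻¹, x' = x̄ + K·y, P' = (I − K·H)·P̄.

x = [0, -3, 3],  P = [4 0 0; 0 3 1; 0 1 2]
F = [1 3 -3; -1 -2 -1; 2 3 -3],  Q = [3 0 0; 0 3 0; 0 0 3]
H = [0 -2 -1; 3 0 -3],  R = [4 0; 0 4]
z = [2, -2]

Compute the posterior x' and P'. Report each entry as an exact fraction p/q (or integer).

x' = [-128766/7627, 52419/7627, -123780/7627]
P' = [251452/7627 -124198/7627 251672/7627; -124198/7627 69373/7627 -125906/7627; 251672/7627 -125906/7627 255136/7627]

x̄ = F·x = [-18, 3, -18]
P̄ = F·P·Fᵀ + Q = [34 -13 35; -13 25 -17; 35 -17 46]
y = z − H·x̄ = [-10, -2]
S = H·P̄·Hᵀ + R = [82 9; 9 94]
K = P̄·Hᵀ·S⁻¹ = [-819/7627 -165/7627; -3210/7627 1281/7627; -831/7627 -2598/7627]
x' = x̄ + K·y = [-128766/7627, 52419/7627, -123780/7627]
P' = (I − K·H)·P̄ = [251452/7627 -124198/7627 251672/7627; -124198/7627 69373/7627 -125906/7627; 251672/7627 -125906/7627 255136/7627]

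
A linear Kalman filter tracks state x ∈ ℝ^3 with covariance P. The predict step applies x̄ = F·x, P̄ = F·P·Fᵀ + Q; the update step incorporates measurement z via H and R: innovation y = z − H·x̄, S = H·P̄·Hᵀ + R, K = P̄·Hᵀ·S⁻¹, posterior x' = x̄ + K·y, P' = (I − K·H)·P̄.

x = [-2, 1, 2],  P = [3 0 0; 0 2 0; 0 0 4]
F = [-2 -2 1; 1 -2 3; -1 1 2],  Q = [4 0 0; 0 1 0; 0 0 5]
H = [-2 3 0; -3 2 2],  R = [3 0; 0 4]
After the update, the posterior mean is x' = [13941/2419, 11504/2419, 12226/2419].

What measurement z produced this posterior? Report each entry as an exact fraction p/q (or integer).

z = [3, 2]

x̄ = F·x = [4, 2, 7]
P̄ = F·P·Fᵀ + Q = [28 14 10; 14 48 17; 10 17 26]
S = H·P̄·Hᵀ + R = [379 336; 336 400]
K = P̄·Hᵀ·S⁻¹ = [406/2419 -2235/9676; 1052/2419 -703/4838; -401/2419 1351/4838]
x' − x̄ = [4265/2419, 6666/2419, -4707/2419] = K·y
y = (KᵀK)⁻¹·Kᵀ·(x' − x̄) = [5, -4]
z = y + H·x̄ = [5, -4] + [-2, 6] = [3, 2]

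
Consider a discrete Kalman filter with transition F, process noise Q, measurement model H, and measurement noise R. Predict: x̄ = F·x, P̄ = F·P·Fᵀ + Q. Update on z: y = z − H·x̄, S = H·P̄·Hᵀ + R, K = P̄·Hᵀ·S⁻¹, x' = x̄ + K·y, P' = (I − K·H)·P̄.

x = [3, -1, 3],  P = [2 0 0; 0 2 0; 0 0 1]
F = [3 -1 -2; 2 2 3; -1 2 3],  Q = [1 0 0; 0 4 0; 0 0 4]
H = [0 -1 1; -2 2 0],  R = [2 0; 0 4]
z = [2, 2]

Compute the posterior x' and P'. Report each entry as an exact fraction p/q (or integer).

x̄ = F·x = [4, 13, 4]
P̄ = F·P·Fᵀ + Q = [25 2 -16; 2 29 13; -16 13 23]
y = z − H·x̄ = [11, -16]
S = H·P̄·Hᵀ + R = [28 4; 4 204]
K = P̄·Hᵀ·S⁻¹ = [-109/178 -19/89; -435/712 197/712; 113/356 99/356]
x' = x̄ + K·y = [121/178, 1319/712, 1083/356]
P' = (I − K·H)·P̄ = [370/89 332/89 223/89; 332/89 1525/356 545/178; 223/89 545/178 329/89]

x' = [121/178, 1319/712, 1083/356]
P' = [370/89 332/89 223/89; 332/89 1525/356 545/178; 223/89 545/178 329/89]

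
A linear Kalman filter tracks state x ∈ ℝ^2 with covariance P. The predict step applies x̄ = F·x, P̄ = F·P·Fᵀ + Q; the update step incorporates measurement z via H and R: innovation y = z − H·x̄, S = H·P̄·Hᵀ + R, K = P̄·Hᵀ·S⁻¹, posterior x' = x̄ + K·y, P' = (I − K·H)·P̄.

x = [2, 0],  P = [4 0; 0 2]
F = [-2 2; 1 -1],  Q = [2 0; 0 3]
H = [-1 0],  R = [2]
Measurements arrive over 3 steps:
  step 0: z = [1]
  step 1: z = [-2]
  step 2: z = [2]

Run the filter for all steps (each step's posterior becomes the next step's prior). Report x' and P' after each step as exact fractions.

step 0: x' = [-17/14, 5/7], P' = [13/7 -6/7; -6/7 27/7]
step 1: x' = [249/118, -131/118], P' = [111/59 -52/59; -52/59 229/59]
step 2: x' = [-1137/503, 634/503], P' = [947/503 -444/503; -444/503 1953/503]

step 0: x̄ = F·x = [-4, 2]
step 0: P̄ = F·P·Fᵀ + Q = [26 -12; -12 9]
step 0: y = z − H·x̄ = [-3]
step 0: S = H·P̄·Hᵀ + R = [28]
step 0: K = P̄·Hᵀ·S⁻¹ = [-13/14; 3/7]
step 0: x' = x̄ + K·y = [-17/14, 5/7]
step 0: P' = (I − K·H)·P̄ = [13/7 -6/7; -6/7 27/7]
step 1: x̄ = F·x = [27/7, -27/14]
step 1: P̄ = F·P·Fᵀ + Q = [222/7 -104/7; -104/7 73/7]
step 1: y = z − H·x̄ = [13/7]
step 1: S = H·P̄·Hᵀ + R = [236/7]
step 1: K = P̄·Hᵀ·S⁻¹ = [-111/118; 26/59]
step 1: x' = x̄ + K·y = [249/118, -131/118]
step 1: P' = (I − K·H)·P̄ = [111/59 -52/59; -52/59 229/59]
step 2: x̄ = F·x = [-380/59, 190/59]
step 2: P̄ = F·P·Fᵀ + Q = [1894/59 -888/59; -888/59 621/59]
step 2: y = z − H·x̄ = [-262/59]
step 2: S = H·P̄·Hᵀ + R = [2012/59]
step 2: K = P̄·Hᵀ·S⁻¹ = [-947/1006; 222/503]
step 2: x' = x̄ + K·y = [-1137/503, 634/503]
step 2: P' = (I − K·H)·P̄ = [947/503 -444/503; -444/503 1953/503]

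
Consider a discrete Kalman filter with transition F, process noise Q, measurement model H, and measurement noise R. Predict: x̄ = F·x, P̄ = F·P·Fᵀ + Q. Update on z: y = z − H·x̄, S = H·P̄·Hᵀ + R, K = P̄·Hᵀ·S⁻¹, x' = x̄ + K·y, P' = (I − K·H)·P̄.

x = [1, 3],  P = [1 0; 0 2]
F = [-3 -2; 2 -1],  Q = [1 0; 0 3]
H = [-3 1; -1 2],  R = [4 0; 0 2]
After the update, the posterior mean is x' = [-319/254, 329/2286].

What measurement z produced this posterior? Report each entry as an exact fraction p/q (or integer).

x̄ = F·x = [-9, -1]
P̄ = F·P·Fᵀ + Q = [18 -2; -2 9]
S = H·P̄·Hᵀ + R = [187 86; 86 64]
K = P̄·Hᵀ·S⁻¹ = [-47/127 39/254; -190/1143 1225/2286]
x' − x̄ = [1967/254, 2615/2286] = K·y
y = (KᵀK)⁻¹·Kᵀ·(x' − x̄) = [-23, -5]
z = y + H·x̄ = [-23, -5] + [26, 7] = [3, 2]

z = [3, 2]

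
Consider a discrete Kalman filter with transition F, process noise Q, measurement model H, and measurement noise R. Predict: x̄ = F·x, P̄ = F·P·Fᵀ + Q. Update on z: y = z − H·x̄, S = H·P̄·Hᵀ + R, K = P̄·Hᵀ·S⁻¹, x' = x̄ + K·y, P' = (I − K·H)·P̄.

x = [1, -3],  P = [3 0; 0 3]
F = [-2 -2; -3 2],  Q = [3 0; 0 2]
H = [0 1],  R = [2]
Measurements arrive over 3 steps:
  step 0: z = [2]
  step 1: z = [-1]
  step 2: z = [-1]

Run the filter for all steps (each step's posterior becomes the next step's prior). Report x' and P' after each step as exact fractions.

step 0: x̄ = F·x = [4, -9]
step 0: P̄ = F·P·Fᵀ + Q = [27 6; 6 41]
step 0: y = z − H·x̄ = [11]
step 0: S = H·P̄·Hᵀ + R = [43]
step 0: K = P̄·Hᵀ·S⁻¹ = [6/43; 41/43]
step 0: x' = x̄ + K·y = [238/43, 64/43]
step 0: P' = (I − K·H)·P̄ = [1125/43 12/43; 12/43 82/43]
step 1: x̄ = F·x = [-604/43, -586/43]
step 1: P̄ = F·P·Fᵀ + Q = [5053/43 6446/43; 6446/43 10395/43]
step 1: y = z − H·x̄ = [543/43]
step 1: S = H·P̄·Hᵀ + R = [10481/43]
step 1: K = P̄·Hᵀ·S⁻¹ = [6446/10481; 10395/10481]
step 1: x' = x̄ + K·y = [-65822/10481, -11567/10481]
step 1: P' = (I − K·H)·P̄ = [265339/10481 12892/10481; 12892/10481 20790/10481]
step 2: x̄ = F·x = [154778/10481, 174332/10481]
step 2: P̄ = F·P·Fᵀ + Q = [1279095/10481 1534658/10481; 1534658/10481 2337469/10481]
step 2: y = z − H·x̄ = [-184813/10481]
step 2: S = H·P̄·Hᵀ + R = [2358431/10481]
step 2: K = P̄·Hᵀ·S⁻¹ = [1534658/2358431; 2337469/2358431]
step 2: x' = x̄ + K·y = [7767244/2358431, -1988805/2358431]
step 2: P' = (I − K·H)·P̄ = [63112501/2358431 3069316/2358431; 3069316/2358431 4674938/2358431]

step 0: x' = [238/43, 64/43], P' = [1125/43 12/43; 12/43 82/43]
step 1: x' = [-65822/10481, -11567/10481], P' = [265339/10481 12892/10481; 12892/10481 20790/10481]
step 2: x' = [7767244/2358431, -1988805/2358431], P' = [63112501/2358431 3069316/2358431; 3069316/2358431 4674938/2358431]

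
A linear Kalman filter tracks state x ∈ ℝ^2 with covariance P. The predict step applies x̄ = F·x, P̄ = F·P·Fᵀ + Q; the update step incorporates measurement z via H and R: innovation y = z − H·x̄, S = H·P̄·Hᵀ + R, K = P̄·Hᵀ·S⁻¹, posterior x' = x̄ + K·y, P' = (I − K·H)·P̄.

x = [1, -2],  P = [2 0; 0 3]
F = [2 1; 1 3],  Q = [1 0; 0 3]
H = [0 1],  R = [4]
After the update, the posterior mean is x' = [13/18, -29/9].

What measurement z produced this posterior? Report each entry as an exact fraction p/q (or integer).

x̄ = F·x = [0, -5]
P̄ = F·P·Fᵀ + Q = [12 13; 13 32]
S = H·P̄·Hᵀ + R = [36]
K = P̄·Hᵀ·S⁻¹ = [13/36; 8/9]
x' − x̄ = [13/18, 16/9] = K·y
y = (KᵀK)⁻¹·Kᵀ·(x' − x̄) = [2]
z = y + H·x̄ = [2] + [-5] = [-3]

z = [-3]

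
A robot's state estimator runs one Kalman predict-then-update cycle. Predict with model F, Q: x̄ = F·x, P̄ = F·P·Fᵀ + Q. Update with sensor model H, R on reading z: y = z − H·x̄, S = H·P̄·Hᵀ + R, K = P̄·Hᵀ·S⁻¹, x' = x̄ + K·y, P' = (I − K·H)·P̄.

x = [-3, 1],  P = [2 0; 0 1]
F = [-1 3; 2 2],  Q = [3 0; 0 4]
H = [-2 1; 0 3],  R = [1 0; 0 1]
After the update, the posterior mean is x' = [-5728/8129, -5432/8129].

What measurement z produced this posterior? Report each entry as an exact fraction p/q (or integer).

z = [1, -2]

x̄ = F·x = [6, -4]
P̄ = F·P·Fᵀ + Q = [14 2; 2 16]
S = H·P̄·Hᵀ + R = [65 36; 36 145]
K = P̄·Hᵀ·S⁻¹ = [-3986/8129 1326/8129; 12/8129 2688/8129]
x' − x̄ = [-54502/8129, 27084/8129] = K·y
y = (KᵀK)⁻¹·Kᵀ·(x' − x̄) = [17, 10]
z = y + H·x̄ = [17, 10] + [-16, -12] = [1, -2]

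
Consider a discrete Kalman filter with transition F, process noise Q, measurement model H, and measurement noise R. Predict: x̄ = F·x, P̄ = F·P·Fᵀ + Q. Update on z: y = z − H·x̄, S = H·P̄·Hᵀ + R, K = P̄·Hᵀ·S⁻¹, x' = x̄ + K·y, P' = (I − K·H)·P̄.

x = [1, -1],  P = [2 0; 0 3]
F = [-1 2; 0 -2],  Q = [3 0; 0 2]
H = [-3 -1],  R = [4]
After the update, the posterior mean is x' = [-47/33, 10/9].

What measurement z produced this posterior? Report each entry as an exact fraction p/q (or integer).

x̄ = F·x = [-3, 2]
P̄ = F·P·Fᵀ + Q = [17 -12; -12 14]
S = H·P̄·Hᵀ + R = [99]
K = P̄·Hᵀ·S⁻¹ = [-13/33; 2/9]
x' − x̄ = [52/33, -8/9] = K·y
y = (KᵀK)⁻¹·Kᵀ·(x' − x̄) = [-4]
z = y + H·x̄ = [-4] + [7] = [3]

z = [3]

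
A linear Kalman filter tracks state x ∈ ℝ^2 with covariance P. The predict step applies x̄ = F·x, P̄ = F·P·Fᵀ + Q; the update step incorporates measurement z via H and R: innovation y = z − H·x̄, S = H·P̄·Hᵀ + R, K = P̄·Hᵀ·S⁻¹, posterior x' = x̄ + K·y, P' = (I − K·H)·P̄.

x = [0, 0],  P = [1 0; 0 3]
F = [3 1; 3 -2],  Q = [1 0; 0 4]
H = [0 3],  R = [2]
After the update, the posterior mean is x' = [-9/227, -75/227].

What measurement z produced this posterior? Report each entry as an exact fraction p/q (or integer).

z = [-1]

x̄ = F·x = [0, 0]
P̄ = F·P·Fᵀ + Q = [13 3; 3 25]
S = H·P̄·Hᵀ + R = [227]
K = P̄·Hᵀ·S⁻¹ = [9/227; 75/227]
x' − x̄ = [-9/227, -75/227] = K·y
y = (KᵀK)⁻¹·Kᵀ·(x' − x̄) = [-1]
z = y + H·x̄ = [-1] + [0] = [-1]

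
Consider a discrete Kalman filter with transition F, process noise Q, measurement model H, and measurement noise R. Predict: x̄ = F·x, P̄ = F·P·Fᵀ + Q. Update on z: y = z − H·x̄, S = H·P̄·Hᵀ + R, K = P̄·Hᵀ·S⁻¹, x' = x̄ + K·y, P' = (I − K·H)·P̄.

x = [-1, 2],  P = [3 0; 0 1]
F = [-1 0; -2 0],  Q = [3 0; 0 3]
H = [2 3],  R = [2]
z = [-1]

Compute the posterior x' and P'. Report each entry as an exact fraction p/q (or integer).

x' = [-37/233, -47/233]
P' = [498/233 -312/233; -312/233 246/233]

x̄ = F·x = [1, 2]
P̄ = F·P·Fᵀ + Q = [6 6; 6 15]
y = z − H·x̄ = [-9]
S = H·P̄·Hᵀ + R = [233]
K = P̄·Hᵀ·S⁻¹ = [30/233; 57/233]
x' = x̄ + K·y = [-37/233, -47/233]
P' = (I − K·H)·P̄ = [498/233 -312/233; -312/233 246/233]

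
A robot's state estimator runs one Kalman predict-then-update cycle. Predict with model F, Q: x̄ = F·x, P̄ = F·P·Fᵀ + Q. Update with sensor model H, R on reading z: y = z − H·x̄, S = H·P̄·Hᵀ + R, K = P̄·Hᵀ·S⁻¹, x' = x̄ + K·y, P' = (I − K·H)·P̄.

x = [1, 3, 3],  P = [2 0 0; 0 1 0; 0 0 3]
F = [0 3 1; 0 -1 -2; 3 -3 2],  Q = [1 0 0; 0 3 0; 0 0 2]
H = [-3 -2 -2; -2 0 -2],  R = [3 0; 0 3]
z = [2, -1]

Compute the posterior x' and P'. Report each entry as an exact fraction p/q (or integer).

x̄ = F·x = [12, -9, 0]
P̄ = F·P·Fᵀ + Q = [13 -9 -3; -9 16 -9; -3 -9 41]
y = z − H·x̄ = [20, 23]
S = H·P̄·Hᵀ + R = [132 140; 140 195]
K = P̄·Hᵀ·S⁻¹ = [-25/1228 -27/307; -501/1228 733/1535; -17/1228 -583/1535]
x' = x̄ + K·y = [2938/307, -9481/1535, -13834/1535]
P' = (I − K·H)·P̄ = [13429/1228 -6839/1228 -13267/1228; -6839/1228 25253/6140 29797/6140; -13267/1228 29797/6140 69833/6140]

x' = [2938/307, -9481/1535, -13834/1535]
P' = [13429/1228 -6839/1228 -13267/1228; -6839/1228 25253/6140 29797/6140; -13267/1228 29797/6140 69833/6140]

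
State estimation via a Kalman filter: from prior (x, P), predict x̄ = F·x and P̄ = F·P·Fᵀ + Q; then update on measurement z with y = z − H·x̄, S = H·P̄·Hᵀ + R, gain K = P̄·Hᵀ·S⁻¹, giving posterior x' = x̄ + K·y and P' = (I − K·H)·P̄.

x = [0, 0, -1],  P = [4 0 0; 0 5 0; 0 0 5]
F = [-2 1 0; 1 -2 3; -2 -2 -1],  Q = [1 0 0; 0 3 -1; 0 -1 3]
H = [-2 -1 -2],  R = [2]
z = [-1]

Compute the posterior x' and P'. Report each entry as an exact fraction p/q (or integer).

x̄ = F·x = [0, -3, 1]
P̄ = F·P·Fᵀ + Q = [22 -18 6; -18 72 -4; 6 -4 44]
y = z − H·x̄ = [-2]
S = H·P̄·Hᵀ + R = [298]
K = P̄·Hᵀ·S⁻¹ = [-19/149; -14/149; -48/149]
x' = x̄ + K·y = [38/149, -419/149, 245/149]
P' = (I − K·H)·P̄ = [2556/149 -3214/149 -930/149; -3214/149 10336/149 -1940/149; -930/149 -1940/149 1948/149]

x' = [38/149, -419/149, 245/149]
P' = [2556/149 -3214/149 -930/149; -3214/149 10336/149 -1940/149; -930/149 -1940/149 1948/149]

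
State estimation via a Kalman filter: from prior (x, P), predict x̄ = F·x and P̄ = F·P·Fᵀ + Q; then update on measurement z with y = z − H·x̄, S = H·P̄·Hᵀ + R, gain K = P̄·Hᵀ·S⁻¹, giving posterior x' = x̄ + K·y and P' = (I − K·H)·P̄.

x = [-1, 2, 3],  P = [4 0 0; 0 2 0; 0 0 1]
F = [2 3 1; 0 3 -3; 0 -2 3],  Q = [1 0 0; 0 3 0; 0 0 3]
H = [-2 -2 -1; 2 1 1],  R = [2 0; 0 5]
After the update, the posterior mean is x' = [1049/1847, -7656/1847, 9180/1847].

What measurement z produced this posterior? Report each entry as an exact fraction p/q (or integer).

x̄ = F·x = [7, -3, 5]
P̄ = F·P·Fᵀ + Q = [36 15 -9; 15 30 -21; -9 -21 20]
S = H·P̄·Hᵀ + R = [286 -215; -215 181]
K = P̄·Hᵀ·S⁻¹ = [-21/1847 771/1847; -1368/1847 -1227/1847; 3155/5541 3166/5541]
x' − x̄ = [-11880/1847, -2115/1847, -55/1847] = K·y
y = (KᵀK)⁻¹·Kᵀ·(x' − x̄) = [15, -15]
z = y + H·x̄ = [15, -15] + [-13, 16] = [2, 1]

z = [2, 1]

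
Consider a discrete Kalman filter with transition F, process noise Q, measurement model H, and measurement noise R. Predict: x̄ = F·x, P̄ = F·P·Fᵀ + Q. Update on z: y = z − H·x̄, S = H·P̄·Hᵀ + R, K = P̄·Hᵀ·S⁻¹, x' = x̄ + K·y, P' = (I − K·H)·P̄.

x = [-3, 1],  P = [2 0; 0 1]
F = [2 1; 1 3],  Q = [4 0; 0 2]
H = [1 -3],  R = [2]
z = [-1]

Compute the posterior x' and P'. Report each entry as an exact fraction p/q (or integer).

x' = [-241/45, -64/45]
P' = [553/45 187/45; 187/45 73/45]

x̄ = F·x = [-5, 0]
P̄ = F·P·Fᵀ + Q = [13 7; 7 13]
y = z − H·x̄ = [4]
S = H·P̄·Hᵀ + R = [90]
K = P̄·Hᵀ·S⁻¹ = [-4/45; -16/45]
x' = x̄ + K·y = [-241/45, -64/45]
P' = (I − K·H)·P̄ = [553/45 187/45; 187/45 73/45]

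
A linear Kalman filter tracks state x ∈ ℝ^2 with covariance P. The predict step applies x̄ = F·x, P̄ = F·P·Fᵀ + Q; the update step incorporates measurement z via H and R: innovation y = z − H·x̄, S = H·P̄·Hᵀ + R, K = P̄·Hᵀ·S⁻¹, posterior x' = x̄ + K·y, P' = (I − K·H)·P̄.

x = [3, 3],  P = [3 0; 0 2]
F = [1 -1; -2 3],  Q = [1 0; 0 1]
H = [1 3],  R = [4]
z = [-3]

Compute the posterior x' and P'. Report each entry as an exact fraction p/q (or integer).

x' = [360/217, -321/217]
P' = [402/217 -174/217; -174/217 166/217]

x̄ = F·x = [0, 3]
P̄ = F·P·Fᵀ + Q = [6 -12; -12 31]
y = z − H·x̄ = [-12]
S = H·P̄·Hᵀ + R = [217]
K = P̄·Hᵀ·S⁻¹ = [-30/217; 81/217]
x' = x̄ + K·y = [360/217, -321/217]
P' = (I − K·H)·P̄ = [402/217 -174/217; -174/217 166/217]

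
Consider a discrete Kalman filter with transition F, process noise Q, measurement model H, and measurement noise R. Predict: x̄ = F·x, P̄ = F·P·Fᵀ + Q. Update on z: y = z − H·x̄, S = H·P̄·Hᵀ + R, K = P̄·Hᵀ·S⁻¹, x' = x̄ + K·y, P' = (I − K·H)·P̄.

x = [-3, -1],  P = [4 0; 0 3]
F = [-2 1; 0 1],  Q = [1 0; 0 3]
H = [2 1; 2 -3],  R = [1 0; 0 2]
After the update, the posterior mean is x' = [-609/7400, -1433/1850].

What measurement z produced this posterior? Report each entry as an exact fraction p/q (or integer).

x̄ = F·x = [5, -1]
P̄ = F·P·Fᵀ + Q = [20 3; 3 6]
S = H·P̄·Hᵀ + R = [99 50; 50 100]
K = P̄·Hᵀ·S⁻¹ = [55/148 919/7400; 9/37 -447/1850]
x' − x̄ = [-37609/7400, 417/1850] = K·y
y = (KᵀK)⁻¹·Kᵀ·(x' − x̄) = [-10, -11]
z = y + H·x̄ = [-10, -11] + [9, 13] = [-1, 2]

z = [-1, 2]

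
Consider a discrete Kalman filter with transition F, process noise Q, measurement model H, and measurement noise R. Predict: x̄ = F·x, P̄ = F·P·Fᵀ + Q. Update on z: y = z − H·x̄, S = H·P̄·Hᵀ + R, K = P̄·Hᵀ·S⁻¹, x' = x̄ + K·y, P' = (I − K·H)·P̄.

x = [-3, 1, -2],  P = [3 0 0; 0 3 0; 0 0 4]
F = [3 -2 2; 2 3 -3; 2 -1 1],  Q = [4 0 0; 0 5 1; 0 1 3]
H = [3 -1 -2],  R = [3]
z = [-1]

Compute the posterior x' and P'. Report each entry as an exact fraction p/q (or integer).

x' = [-2477/430, -1327/215, -213/43]
P' = [6601/430 4156/215 554/43; 4156/215 7952/215 472/43; 554/43 472/43 586/43]

x̄ = F·x = [-15, 3, -9]
P̄ = F·P·Fᵀ + Q = [59 -24 32; -24 80 -8; 32 -8 22]
y = z − H·x̄ = [29]
S = H·P̄·Hᵀ + R = [430]
K = P̄·Hᵀ·S⁻¹ = [137/430; -68/215; 6/43]
x' = x̄ + K·y = [-2477/430, -1327/215, -213/43]
P' = (I − K·H)·P̄ = [6601/430 4156/215 554/43; 4156/215 7952/215 472/43; 554/43 472/43 586/43]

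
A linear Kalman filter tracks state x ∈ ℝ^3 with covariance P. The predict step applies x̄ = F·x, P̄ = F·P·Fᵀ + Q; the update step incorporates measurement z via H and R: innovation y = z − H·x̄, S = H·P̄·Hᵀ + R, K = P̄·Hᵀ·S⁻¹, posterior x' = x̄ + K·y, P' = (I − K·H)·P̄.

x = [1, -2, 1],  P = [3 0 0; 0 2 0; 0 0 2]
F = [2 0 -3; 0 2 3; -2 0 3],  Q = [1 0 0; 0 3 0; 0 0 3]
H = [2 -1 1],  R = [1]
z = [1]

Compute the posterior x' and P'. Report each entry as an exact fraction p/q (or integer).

x̄ = F·x = [-1, -1, 1]
P̄ = F·P·Fᵀ + Q = [31 -18 -30; -18 29 18; -30 18 33]
y = z − H·x̄ = [1]
S = H·P̄·Hᵀ + R = [103]
K = P̄·Hᵀ·S⁻¹ = [50/103; -47/103; -45/103]
x' = x̄ + K·y = [-53/103, -150/103, 58/103]
P' = (I − K·H)·P̄ = [693/103 496/103 -840/103; 496/103 778/103 -261/103; -840/103 -261/103 1374/103]

x' = [-53/103, -150/103, 58/103]
P' = [693/103 496/103 -840/103; 496/103 778/103 -261/103; -840/103 -261/103 1374/103]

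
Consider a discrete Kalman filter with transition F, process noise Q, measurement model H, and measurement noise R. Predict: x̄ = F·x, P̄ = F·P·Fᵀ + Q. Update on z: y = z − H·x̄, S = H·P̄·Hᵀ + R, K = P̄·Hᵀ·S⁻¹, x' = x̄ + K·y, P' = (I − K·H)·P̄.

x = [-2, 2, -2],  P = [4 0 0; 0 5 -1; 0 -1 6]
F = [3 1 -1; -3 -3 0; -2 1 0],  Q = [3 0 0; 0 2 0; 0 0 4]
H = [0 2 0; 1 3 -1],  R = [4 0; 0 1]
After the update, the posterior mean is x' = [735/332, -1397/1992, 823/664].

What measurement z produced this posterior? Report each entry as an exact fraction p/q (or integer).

x̄ = F·x = [-2, 0, 6]
P̄ = F·P·Fᵀ + Q = [52 -54 -18; -54 83 9; -18 9 25]
S = H·P̄·Hᵀ + R = [336 372; 372 483]
K = P̄·Hᵀ·S⁻¹ = [-1495/1992 193/498; 1831/3984 31/996; 2441/3984 -503/996]
x' − x̄ = [1399/332, -1397/1992, -3161/664] = K·y
y = (KᵀK)⁻¹·Kᵀ·(x' − x̄) = [-2, 7]
z = y + H·x̄ = [-2, 7] + [0, -8] = [-2, -1]

z = [-2, -1]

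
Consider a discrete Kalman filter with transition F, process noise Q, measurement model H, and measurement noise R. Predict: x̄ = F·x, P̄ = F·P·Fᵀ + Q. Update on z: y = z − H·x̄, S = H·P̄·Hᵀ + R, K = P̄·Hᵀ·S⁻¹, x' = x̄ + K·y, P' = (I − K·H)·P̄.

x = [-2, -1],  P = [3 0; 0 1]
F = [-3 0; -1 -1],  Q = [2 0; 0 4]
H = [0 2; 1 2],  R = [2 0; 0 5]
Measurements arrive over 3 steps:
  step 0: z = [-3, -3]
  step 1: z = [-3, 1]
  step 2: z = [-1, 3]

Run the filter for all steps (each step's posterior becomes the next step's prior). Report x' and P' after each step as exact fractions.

step 0: x' = [-9/242, -321/242], P' = [2259/484 -257/484; -257/484 191/484]
step 1: x' = [545035/293677, -284729/293677], P' = [1448577/293677 -161696/293677; -161696/293677 115223/293677]
step 2: x' = [367718809/186932806, -19129423/186932806], P' = [926222481/186932806 -103282463/186932806; -103282463/186932806 73368419/186932806]

step 0: x̄ = F·x = [6, 3]
step 0: P̄ = F·P·Fᵀ + Q = [29 9; 9 8]
step 0: y = z − H·x̄ = [-9, -15]
step 0: S = H·P̄·Hᵀ + R = [34 50; 50 102]
step 0: K = P̄·Hᵀ·S⁻¹ = [-257/484 349/484; 191/484 25/484]
step 0: x' = x̄ + K·y = [-9/242, -321/242]
step 0: P' = (I − K·H)·P̄ = [2259/484 -257/484; -257/484 191/484]
step 1: x̄ = F·x = [27/242, 15/11]
step 1: P̄ = F·P·Fᵀ + Q = [21299/484 273/22; 273/22 8]
step 1: y = z − H·x̄ = [-63/11, -445/242]
step 1: S = H·P̄·Hᵀ + R = [34 625/11; 625/11 63231/484]
step 1: K = P̄·Hᵀ·S⁻¹ = [-161696/293677 225037/293677; 115223/293677 13750/293677]
step 1: x' = x̄ + K·y = [545035/293677, -284729/293677]
step 1: P' = (I − K·H)·P̄ = [1448577/293677 -161696/293677; -161696/293677 115223/293677]
step 2: x̄ = F·x = [-1635105/293677, -260306/293677]
step 2: P̄ = F·P·Fᵀ + Q = [13624547/293677 3860643/293677; 3860643/293677 2415116/293677]
step 2: y = z − H·x̄ = [226935/293677, 3036748/293677]
step 2: S = H·P̄·Hᵀ + R = [10247818/293677 17381750/293677; 17381750/293677 40195968/293677]
step 2: K = P̄·Hᵀ·S⁻¹ = [-103282463/186932806 143931511/186932806; 73368419/186932806 8690875/186932806]
step 2: x' = x̄ + K·y = [367718809/186932806, -19129423/186932806]
step 2: P' = (I − K·H)·P̄ = [926222481/186932806 -103282463/186932806; -103282463/186932806 73368419/186932806]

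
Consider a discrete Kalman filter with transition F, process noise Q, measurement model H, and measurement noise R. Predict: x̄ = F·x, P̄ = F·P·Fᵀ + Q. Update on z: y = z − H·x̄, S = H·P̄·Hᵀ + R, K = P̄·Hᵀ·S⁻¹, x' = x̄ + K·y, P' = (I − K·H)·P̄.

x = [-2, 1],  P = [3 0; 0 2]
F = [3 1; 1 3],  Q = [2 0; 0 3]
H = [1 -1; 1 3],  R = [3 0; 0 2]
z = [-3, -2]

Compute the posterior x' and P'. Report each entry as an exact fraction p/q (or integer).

x̄ = F·x = [-5, 1]
P̄ = F·P·Fᵀ + Q = [31 15; 15 24]
y = z − H·x̄ = [3, 0]
S = H·P̄·Hᵀ + R = [28 -11; -11 339]
K = P̄·Hᵀ·S⁻¹ = [6260/9371 2304/9371; -2094/9371 2337/9371]
x' = x̄ + K·y = [-28075/9371, 3089/9371]
P' = (I − K·H)·P̄ = [15237/9371 -3543/9371; -3543/9371 2739/9371]

x' = [-28075/9371, 3089/9371]
P' = [15237/9371 -3543/9371; -3543/9371 2739/9371]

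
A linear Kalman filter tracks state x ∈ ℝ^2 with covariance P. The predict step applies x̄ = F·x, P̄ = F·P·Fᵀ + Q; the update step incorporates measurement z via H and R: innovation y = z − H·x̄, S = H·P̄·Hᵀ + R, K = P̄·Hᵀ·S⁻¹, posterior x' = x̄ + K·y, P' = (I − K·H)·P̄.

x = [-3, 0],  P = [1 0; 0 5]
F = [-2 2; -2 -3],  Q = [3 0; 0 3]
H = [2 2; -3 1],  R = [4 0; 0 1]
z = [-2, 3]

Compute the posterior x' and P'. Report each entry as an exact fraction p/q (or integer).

x̄ = F·x = [6, 6]
P̄ = F·P·Fᵀ + Q = [27 -26; -26 52]
y = z − H·x̄ = [-26, 15]
S = H·P̄·Hᵀ + R = [112 46; 46 452]
K = P̄·Hᵀ·S⁻¹ = [2913/24254 -3019/12127; 4381/12127 3042/12127]
x' = x̄ + K·y = [-10392/12127, 4486/12127]
P' = (I − K·H)·P̄ = [1483/12127 1430/12127; 1430/12127 7332/12127]

x' = [-10392/12127, 4486/12127]
P' = [1483/12127 1430/12127; 1430/12127 7332/12127]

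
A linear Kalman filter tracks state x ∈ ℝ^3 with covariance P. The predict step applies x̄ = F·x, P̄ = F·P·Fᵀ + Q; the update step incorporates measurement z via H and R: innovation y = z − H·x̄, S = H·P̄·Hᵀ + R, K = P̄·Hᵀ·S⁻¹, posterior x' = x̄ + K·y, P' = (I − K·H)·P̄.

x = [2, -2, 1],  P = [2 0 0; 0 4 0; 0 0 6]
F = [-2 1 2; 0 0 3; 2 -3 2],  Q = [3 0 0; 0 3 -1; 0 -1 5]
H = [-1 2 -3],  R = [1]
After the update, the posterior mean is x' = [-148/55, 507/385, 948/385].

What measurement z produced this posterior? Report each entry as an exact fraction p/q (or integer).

x̄ = F·x = [-4, 3, 12]
P̄ = F·P·Fᵀ + Q = [39 36 4; 36 57 35; 4 35 73]
S = H·P̄·Hᵀ + R = [385]
K = P̄·Hᵀ·S⁻¹ = [3/55; -27/385; -153/385]
x' − x̄ = [72/55, -648/385, -3672/385] = K·y
y = (KᵀK)⁻¹·Kᵀ·(x' − x̄) = [24]
z = y + H·x̄ = [24] + [-26] = [-2]

z = [-2]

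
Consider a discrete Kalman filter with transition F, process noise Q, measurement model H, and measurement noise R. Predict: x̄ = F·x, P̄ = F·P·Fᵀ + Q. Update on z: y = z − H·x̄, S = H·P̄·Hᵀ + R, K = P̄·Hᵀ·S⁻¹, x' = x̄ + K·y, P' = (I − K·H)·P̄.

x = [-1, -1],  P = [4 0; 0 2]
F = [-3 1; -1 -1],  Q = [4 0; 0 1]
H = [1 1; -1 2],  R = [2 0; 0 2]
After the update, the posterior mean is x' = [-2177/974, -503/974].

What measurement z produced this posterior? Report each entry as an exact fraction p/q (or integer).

x̄ = F·x = [2, 2]
P̄ = F·P·Fᵀ + Q = [42 10; 10 7]
S = H·P̄·Hᵀ + R = [71 -18; -18 32]
K = P̄·Hᵀ·S⁻¹ = [317/487 -313/974; 154/487 295/974]
x' − x̄ = [-4125/974, -2451/974] = K·y
y = (KᵀK)⁻¹·Kᵀ·(x' − x̄) = [-7, -1]
z = y + H·x̄ = [-7, -1] + [4, 2] = [-3, 1]

z = [-3, 1]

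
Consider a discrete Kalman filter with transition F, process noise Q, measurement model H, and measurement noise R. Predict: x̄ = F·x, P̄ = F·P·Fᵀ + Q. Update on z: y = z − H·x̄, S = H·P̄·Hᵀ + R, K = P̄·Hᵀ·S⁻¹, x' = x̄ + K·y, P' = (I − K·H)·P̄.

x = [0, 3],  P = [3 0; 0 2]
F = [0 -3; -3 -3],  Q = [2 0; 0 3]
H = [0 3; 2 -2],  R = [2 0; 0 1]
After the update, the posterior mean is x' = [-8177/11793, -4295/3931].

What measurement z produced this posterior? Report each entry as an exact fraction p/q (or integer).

x̄ = F·x = [-9, -9]
P̄ = F·P·Fᵀ + Q = [20 18; 18 48]
S = H·P̄·Hᵀ + R = [434 -180; -180 129]
K = P̄·Hᵀ·S⁻¹ = [1281/3931 5728/11793; 1296/3931 -20/3931]
x' − x̄ = [97960/11793, 31084/3931] = K·y
y = (KᵀK)⁻¹·Kᵀ·(x' − x̄) = [24, 1]
z = y + H·x̄ = [24, 1] + [-27, 0] = [-3, 1]

z = [-3, 1]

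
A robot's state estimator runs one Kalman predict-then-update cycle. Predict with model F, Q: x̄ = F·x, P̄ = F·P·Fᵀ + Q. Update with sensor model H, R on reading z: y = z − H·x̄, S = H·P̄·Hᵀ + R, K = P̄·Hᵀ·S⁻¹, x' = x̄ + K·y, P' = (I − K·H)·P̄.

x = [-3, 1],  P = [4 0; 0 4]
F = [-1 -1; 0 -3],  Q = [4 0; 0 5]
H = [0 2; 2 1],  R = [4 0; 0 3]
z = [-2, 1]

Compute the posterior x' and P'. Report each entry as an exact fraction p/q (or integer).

x̄ = F·x = [2, -3]
P̄ = F·P·Fᵀ + Q = [12 12; 12 41]
y = z − H·x̄ = [4, 0]
S = H·P̄·Hᵀ + R = [168 130; 130 140]
K = P̄·Hᵀ·S⁻¹ = [-66/331 732/1655; 303/662 13/331]
x' = x̄ + K·y = [398/331, -387/331]
P' = (I − K·H)·P̄ = [1428/1655 -132/331; -132/331 303/331]

x' = [398/331, -387/331]
P' = [1428/1655 -132/331; -132/331 303/331]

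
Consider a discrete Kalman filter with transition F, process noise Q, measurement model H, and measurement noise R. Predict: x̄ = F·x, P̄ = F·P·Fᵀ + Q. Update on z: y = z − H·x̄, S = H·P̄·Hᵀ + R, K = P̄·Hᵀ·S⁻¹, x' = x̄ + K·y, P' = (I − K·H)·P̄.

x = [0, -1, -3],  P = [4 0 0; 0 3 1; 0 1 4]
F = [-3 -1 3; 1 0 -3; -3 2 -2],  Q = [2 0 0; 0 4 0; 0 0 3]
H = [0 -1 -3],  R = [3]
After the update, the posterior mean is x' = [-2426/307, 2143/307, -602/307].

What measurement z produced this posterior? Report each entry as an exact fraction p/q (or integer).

x̄ = F·x = [-8, 9, 4]
P̄ = F·P·Fᵀ + Q = [71 -45 14; -45 44 6; 14 6 59]
S = H·P̄·Hᵀ + R = [614]
K = P̄·Hᵀ·S⁻¹ = [3/614; -31/307; -183/614]
x' − x̄ = [30/307, -620/307, -1830/307] = K·y
y = (KᵀK)⁻¹·Kᵀ·(x' − x̄) = [20]
z = y + H·x̄ = [20] + [-21] = [-1]

z = [-1]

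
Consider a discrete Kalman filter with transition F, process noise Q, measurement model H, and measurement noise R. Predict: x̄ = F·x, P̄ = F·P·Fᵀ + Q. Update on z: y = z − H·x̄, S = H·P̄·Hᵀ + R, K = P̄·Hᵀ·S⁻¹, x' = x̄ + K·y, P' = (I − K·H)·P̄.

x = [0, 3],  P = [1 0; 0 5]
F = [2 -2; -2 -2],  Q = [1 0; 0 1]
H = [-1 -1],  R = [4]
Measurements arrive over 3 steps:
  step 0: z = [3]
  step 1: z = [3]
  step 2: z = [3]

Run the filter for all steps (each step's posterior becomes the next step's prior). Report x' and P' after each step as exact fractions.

step 0: x' = [-147/86, -147/86], P' = [469/86 -305/86; -305/86 469/86]
step 1: x' = [-30879/4010, 20541/4010], P' = [63583/4010 -51027/4010; -51027/4010 53823/4010]
step 2: x' = [-1326983/147538, 837613/147538], P' = [8766785/442614 -7081165/442614; -7081165/442614 7133921/442614]

step 0: x̄ = F·x = [-6, -6]
step 0: P̄ = F·P·Fᵀ + Q = [25 16; 16 25]
step 0: y = z − H·x̄ = [-9]
step 0: S = H·P̄·Hᵀ + R = [86]
step 0: K = P̄·Hᵀ·S⁻¹ = [-41/86; -41/86]
step 0: x' = x̄ + K·y = [-147/86, -147/86]
step 0: P' = (I − K·H)·P̄ = [469/86 -305/86; -305/86 469/86]
step 1: x̄ = F·x = [0, 294/43]
step 1: P̄ = F·P·Fᵀ + Q = [73 0; 0 699/43]
step 1: y = z − H·x̄ = [423/43]
step 1: S = H·P̄·Hᵀ + R = [4010/43]
step 1: K = P̄·Hᵀ·S⁻¹ = [-3139/4010; -699/4010]
step 1: x' = x̄ + K·y = [-30879/4010, 20541/4010]
step 1: P' = (I − K·H)·P̄ = [63583/4010 -51027/4010; -51027/4010 53823/4010]
step 2: x̄ = F·x = [-10284/401, 10338/2005]
step 2: P̄ = F·P·Fᵀ + Q = [88185/401 -3904/401; -3904/401 32709/2005]
step 2: y = z − H·x̄ = [-35067/2005]
step 2: S = H·P̄·Hᵀ + R = [442614/2005]
step 2: K = P̄·Hᵀ·S⁻¹ = [-421405/442614; -13189/442614]
step 2: x' = x̄ + K·y = [-1326983/147538, 837613/147538]
step 2: P' = (I − K·H)·P̄ = [8766785/442614 -7081165/442614; -7081165/442614 7133921/442614]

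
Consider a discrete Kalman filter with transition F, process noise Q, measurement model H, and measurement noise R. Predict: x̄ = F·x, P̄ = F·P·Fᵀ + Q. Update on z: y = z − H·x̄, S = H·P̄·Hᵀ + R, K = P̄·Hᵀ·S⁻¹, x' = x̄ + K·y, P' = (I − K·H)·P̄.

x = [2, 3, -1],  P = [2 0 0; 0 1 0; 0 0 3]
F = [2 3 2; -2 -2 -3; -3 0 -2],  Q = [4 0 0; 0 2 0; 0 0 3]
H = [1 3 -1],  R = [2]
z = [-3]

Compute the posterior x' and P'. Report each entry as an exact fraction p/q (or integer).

x' = [1126/113, -608/113, -353/113]
P' = [2208/113 -1237/113 -1425/113; -1237/113 912/113 1377/113; -1425/113 1377/113 2640/113]

x̄ = F·x = [11, -7, -4]
P̄ = F·P·Fᵀ + Q = [33 -32 -24; -32 41 30; -24 30 33]
y = z − H·x̄ = [3]
S = H·P̄·Hᵀ + R = [113]
K = P̄·Hᵀ·S⁻¹ = [-39/113; 61/113; 33/113]
x' = x̄ + K·y = [1126/113, -608/113, -353/113]
P' = (I − K·H)·P̄ = [2208/113 -1237/113 -1425/113; -1237/113 912/113 1377/113; -1425/113 1377/113 2640/113]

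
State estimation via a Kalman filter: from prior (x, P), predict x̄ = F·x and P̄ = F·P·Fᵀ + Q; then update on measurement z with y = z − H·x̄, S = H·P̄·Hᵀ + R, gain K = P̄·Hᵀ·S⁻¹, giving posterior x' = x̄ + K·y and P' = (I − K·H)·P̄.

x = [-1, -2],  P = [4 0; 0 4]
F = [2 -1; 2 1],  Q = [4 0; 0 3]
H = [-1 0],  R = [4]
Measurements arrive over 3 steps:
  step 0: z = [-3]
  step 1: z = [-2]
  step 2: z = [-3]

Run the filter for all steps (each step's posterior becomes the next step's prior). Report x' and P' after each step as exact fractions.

step 0: x' = [18/7, -19/7], P' = [24/7 12/7; 12/7 125/7]
step 1: x' = [622/229, 726/229], P' = [804/229 -116/229; -116/229 9367/229]
step 2: x' = [43961/14879, 123459/14879], P' = [55852/14879 -24604/14879; -24604/14879 666837/14879]

step 0: x̄ = F·x = [0, -4]
step 0: P̄ = F·P·Fᵀ + Q = [24 12; 12 23]
step 0: y = z − H·x̄ = [-3]
step 0: S = H·P̄·Hᵀ + R = [28]
step 0: K = P̄·Hᵀ·S⁻¹ = [-6/7; -3/7]
step 0: x' = x̄ + K·y = [18/7, -19/7]
step 0: P' = (I − K·H)·P̄ = [24/7 12/7; 12/7 125/7]
step 1: x̄ = F·x = [55/7, 17/7]
step 1: P̄ = F·P·Fᵀ + Q = [201/7 -29/7; -29/7 290/7]
step 1: y = z − H·x̄ = [41/7]
step 1: S = H·P̄·Hᵀ + R = [229/7]
step 1: K = P̄·Hᵀ·S⁻¹ = [-201/229; 29/229]
step 1: x' = x̄ + K·y = [622/229, 726/229]
step 1: P' = (I − K·H)·P̄ = [804/229 -116/229; -116/229 9367/229]
step 2: x̄ = F·x = [518/229, 1970/229]
step 2: P̄ = F·P·Fᵀ + Q = [13963/229 -6151/229; -6151/229 12806/229]
step 2: y = z − H·x̄ = [-169/229]
step 2: S = H·P̄·Hᵀ + R = [14879/229]
step 2: K = P̄·Hᵀ·S⁻¹ = [-13963/14879; 6151/14879]
step 2: x' = x̄ + K·y = [43961/14879, 123459/14879]
step 2: P' = (I − K·H)·P̄ = [55852/14879 -24604/14879; -24604/14879 666837/14879]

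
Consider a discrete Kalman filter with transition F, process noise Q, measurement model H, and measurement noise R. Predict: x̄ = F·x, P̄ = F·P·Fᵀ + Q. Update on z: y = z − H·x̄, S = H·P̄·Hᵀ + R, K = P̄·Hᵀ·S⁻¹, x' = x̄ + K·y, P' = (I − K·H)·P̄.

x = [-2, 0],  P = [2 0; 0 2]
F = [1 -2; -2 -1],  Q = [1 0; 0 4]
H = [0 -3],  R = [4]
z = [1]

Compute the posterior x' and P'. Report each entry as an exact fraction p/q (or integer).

x' = [-2, -1/5]
P' = [11 0; 0 28/65]

x̄ = F·x = [-2, 4]
P̄ = F·P·Fᵀ + Q = [11 0; 0 14]
y = z − H·x̄ = [13]
S = H·P̄·Hᵀ + R = [130]
K = P̄·Hᵀ·S⁻¹ = [0; -21/65]
x' = x̄ + K·y = [-2, -1/5]
P' = (I − K·H)·P̄ = [11 0; 0 28/65]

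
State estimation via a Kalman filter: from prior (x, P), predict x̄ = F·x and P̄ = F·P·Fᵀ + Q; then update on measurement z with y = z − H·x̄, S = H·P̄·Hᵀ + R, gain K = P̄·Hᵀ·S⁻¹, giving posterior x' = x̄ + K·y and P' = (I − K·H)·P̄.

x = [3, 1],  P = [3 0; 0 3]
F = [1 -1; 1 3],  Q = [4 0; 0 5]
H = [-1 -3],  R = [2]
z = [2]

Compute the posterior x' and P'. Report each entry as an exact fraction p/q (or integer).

x̄ = F·x = [2, 6]
P̄ = F·P·Fᵀ + Q = [10 -6; -6 35]
y = z − H·x̄ = [22]
S = H·P̄·Hᵀ + R = [291]
K = P̄·Hᵀ·S⁻¹ = [8/291; -33/97]
x' = x̄ + K·y = [758/291, -144/97]
P' = (I − K·H)·P̄ = [2846/291 -318/97; -318/97 128/97]

x' = [758/291, -144/97]
P' = [2846/291 -318/97; -318/97 128/97]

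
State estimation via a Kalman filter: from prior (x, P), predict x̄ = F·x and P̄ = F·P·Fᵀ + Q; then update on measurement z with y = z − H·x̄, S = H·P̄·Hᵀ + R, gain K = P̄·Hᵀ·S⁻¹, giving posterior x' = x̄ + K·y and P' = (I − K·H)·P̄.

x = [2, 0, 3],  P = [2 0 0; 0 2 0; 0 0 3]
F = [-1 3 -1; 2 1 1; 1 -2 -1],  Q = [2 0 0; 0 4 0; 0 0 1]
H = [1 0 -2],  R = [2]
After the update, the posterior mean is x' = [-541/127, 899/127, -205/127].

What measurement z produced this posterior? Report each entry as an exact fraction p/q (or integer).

z = [-1]

x̄ = F·x = [-5, 7, -1]
P̄ = F·P·Fᵀ + Q = [25 -1 -11; -1 17 -3; -11 -3 14]
S = H·P̄·Hᵀ + R = [127]
K = P̄·Hᵀ·S⁻¹ = [47/127; 5/127; -39/127]
x' − x̄ = [94/127, 10/127, -78/127] = K·y
y = (KᵀK)⁻¹·Kᵀ·(x' − x̄) = [2]
z = y + H·x̄ = [2] + [-3] = [-1]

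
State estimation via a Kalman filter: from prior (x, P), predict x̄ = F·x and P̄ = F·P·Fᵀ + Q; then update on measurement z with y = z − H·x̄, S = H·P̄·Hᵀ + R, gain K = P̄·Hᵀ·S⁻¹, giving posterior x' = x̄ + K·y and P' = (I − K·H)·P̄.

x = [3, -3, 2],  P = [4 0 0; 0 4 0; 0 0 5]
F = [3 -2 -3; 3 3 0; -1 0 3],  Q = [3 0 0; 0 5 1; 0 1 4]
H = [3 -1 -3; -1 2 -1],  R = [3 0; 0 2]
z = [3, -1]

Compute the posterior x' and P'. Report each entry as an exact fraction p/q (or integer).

x̄ = F·x = [9, 0, 3]
P̄ = F·P·Fᵀ + Q = [100 12 -57; 12 77 -11; -57 -11 53]
y = z − H·x̄ = [-15, 11]
S = H·P̄·Hᵀ + R = [2345 -156; -156 345]
K = P̄·Hᵀ·S⁻¹ = [51797/261563 27049/784689; 7036/261563 119179/261563; -37621/261563 -30658/261563]
x' = x̄ + K·y = [5028875/784689, 1205429/261563, 1011766/261563]
P' = (I − K·H)·P̄ = [7658362/784689 2173633/261563 1776446/261563; 2173633/261563 1962252/261563 1512513/261563; 1776446/261563 1512513/261563 1309896/261563]

x' = [5028875/784689, 1205429/261563, 1011766/261563]
P' = [7658362/784689 2173633/261563 1776446/261563; 2173633/261563 1962252/261563 1512513/261563; 1776446/261563 1512513/261563 1309896/261563]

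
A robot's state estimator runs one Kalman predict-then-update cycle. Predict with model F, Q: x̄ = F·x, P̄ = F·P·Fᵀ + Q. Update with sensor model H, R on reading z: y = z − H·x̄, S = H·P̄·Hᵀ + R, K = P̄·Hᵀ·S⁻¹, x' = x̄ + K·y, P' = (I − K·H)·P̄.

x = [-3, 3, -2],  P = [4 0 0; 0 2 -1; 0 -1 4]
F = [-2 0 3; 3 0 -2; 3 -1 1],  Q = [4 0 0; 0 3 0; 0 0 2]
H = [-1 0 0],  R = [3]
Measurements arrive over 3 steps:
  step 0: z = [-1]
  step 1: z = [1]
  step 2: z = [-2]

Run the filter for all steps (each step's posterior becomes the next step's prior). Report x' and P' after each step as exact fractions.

step 0: x' = [56/59, -343/59, -835/59], P' = [168/59 -144/59 -27/59; -144/59 941/59 1102/59; -27/59 1102/59 2633/59]
step 1: x' = [-16390/12553, 19129/12553, -1560/12553], P' = [74787/25106 -51471/25106 4662/12553; -51471/25106 349019/25106 231263/12553; 4662/12553 231263/12553 705786/12553]
step 2: x' = [13076132/6533575, -22918992/6533575, -36641683/6533575], P' = [19487748/6533575 -13195413/6533575 3541113/6533575; -13195413/6533575 187688781/13067150 127701697/6533575; 3541113/6533575 127701697/6533575 389606453/6533575]

step 0: x̄ = F·x = [0, -5, -14]
step 0: P̄ = F·P·Fᵀ + Q = [56 -48 -9; -48 55 26; -9 26 46]
step 0: y = z − H·x̄ = [-1]
step 0: S = H·P̄·Hᵀ + R = [59]
step 0: K = P̄·Hᵀ·S⁻¹ = [-56/59; 48/59; 9/59]
step 0: x' = x̄ + K·y = [56/59, -343/59, -835/59]
step 0: P' = (I − K·H)·P̄ = [168/59 -144/59 -27/59; -144/59 941/59 1102/59; -27/59 1102/59 2633/59]
step 1: x̄ = F·x = [-2617/59, 1838/59, -324/59]
step 1: P̄ = F·P·Fᵀ + Q = [24929/59 -17157/59 3108/59; -17157/59 12545/59 -1037/59; 3108/59 -1037/59 3702/59]
step 1: y = z − H·x̄ = [-2558/59]
step 1: S = H·P̄·Hᵀ + R = [25106/59]
step 1: K = P̄·Hᵀ·S⁻¹ = [-24929/25106; 17157/25106; -1554/12553]
step 1: x' = x̄ + K·y = [-16390/12553, 19129/12553, -1560/12553]
step 1: P' = (I − K·H)·P̄ = [74787/25106 -51471/25106 4662/12553; -51471/25106 349019/25106 231263/12553; 4662/12553 231263/12553 705786/12553]
step 2: x̄ = F·x = [28100/12553, -46050/12553, -69859/12553]
step 2: P̄ = F·P·Fᵀ + Q = [6495916/12553 -4398471/12553 1180371/12553; -4398471/12553 6282801/25106 -549284/12553; 1180371/12553 -549284/12553 961802/12553]
step 2: y = z − H·x̄ = [2994/12553]
step 2: S = H·P̄·Hᵀ + R = [6533575/12553]
step 2: K = P̄·Hᵀ·S⁻¹ = [-6495916/6533575; 4398471/6533575; -1180371/6533575]
step 2: x' = x̄ + K·y = [13076132/6533575, -22918992/6533575, -36641683/6533575]
step 2: P' = (I − K·H)·P̄ = [19487748/6533575 -13195413/6533575 3541113/6533575; -13195413/6533575 187688781/13067150 127701697/6533575; 3541113/6533575 127701697/6533575 389606453/6533575]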